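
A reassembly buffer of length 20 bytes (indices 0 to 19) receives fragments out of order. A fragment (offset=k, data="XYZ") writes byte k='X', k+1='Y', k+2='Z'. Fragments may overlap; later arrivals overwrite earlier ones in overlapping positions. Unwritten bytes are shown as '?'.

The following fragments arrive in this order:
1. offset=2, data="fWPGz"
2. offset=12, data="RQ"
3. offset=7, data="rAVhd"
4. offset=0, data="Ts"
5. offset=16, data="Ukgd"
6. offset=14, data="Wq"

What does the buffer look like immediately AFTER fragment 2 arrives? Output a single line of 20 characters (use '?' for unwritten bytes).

Fragment 1: offset=2 data="fWPGz" -> buffer=??fWPGz?????????????
Fragment 2: offset=12 data="RQ" -> buffer=??fWPGz?????RQ??????

Answer: ??fWPGz?????RQ??????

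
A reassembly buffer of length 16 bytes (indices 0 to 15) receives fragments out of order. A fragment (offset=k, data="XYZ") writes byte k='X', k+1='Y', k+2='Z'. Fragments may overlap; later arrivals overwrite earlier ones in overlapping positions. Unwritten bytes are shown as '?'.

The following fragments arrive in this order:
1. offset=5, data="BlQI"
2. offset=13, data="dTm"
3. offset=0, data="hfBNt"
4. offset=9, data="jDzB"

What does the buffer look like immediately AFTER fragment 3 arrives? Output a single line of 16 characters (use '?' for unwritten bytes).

Answer: hfBNtBlQI????dTm

Derivation:
Fragment 1: offset=5 data="BlQI" -> buffer=?????BlQI???????
Fragment 2: offset=13 data="dTm" -> buffer=?????BlQI????dTm
Fragment 3: offset=0 data="hfBNt" -> buffer=hfBNtBlQI????dTm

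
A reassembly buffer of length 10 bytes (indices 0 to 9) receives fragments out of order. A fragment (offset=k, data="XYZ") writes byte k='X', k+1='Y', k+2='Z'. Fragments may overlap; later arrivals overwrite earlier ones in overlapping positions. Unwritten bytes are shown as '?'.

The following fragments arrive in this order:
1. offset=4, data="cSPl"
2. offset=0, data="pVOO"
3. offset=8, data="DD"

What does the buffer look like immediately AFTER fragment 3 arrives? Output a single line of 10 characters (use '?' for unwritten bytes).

Answer: pVOOcSPlDD

Derivation:
Fragment 1: offset=4 data="cSPl" -> buffer=????cSPl??
Fragment 2: offset=0 data="pVOO" -> buffer=pVOOcSPl??
Fragment 3: offset=8 data="DD" -> buffer=pVOOcSPlDD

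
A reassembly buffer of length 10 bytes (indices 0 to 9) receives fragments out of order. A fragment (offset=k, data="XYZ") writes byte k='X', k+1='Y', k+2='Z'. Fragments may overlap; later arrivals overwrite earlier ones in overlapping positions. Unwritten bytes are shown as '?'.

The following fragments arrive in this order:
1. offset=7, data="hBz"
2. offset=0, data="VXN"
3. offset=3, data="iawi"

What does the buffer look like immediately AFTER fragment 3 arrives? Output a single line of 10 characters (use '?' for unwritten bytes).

Answer: VXNiawihBz

Derivation:
Fragment 1: offset=7 data="hBz" -> buffer=???????hBz
Fragment 2: offset=0 data="VXN" -> buffer=VXN????hBz
Fragment 3: offset=3 data="iawi" -> buffer=VXNiawihBz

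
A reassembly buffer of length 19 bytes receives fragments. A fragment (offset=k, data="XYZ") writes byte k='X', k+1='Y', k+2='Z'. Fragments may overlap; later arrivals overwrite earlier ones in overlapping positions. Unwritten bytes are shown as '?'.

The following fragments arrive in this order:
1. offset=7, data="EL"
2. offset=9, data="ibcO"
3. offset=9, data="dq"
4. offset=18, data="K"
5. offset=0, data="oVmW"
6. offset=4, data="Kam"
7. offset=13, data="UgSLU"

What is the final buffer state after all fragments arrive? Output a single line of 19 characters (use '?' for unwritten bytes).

Fragment 1: offset=7 data="EL" -> buffer=???????EL??????????
Fragment 2: offset=9 data="ibcO" -> buffer=???????ELibcO??????
Fragment 3: offset=9 data="dq" -> buffer=???????ELdqcO??????
Fragment 4: offset=18 data="K" -> buffer=???????ELdqcO?????K
Fragment 5: offset=0 data="oVmW" -> buffer=oVmW???ELdqcO?????K
Fragment 6: offset=4 data="Kam" -> buffer=oVmWKamELdqcO?????K
Fragment 7: offset=13 data="UgSLU" -> buffer=oVmWKamELdqcOUgSLUK

Answer: oVmWKamELdqcOUgSLUK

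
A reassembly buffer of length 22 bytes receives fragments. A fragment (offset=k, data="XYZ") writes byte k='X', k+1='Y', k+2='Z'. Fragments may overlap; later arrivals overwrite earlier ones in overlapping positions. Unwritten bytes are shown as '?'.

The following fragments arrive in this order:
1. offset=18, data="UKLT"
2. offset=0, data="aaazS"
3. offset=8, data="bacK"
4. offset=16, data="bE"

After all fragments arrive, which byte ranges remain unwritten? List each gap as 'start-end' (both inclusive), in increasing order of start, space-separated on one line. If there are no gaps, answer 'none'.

Fragment 1: offset=18 len=4
Fragment 2: offset=0 len=5
Fragment 3: offset=8 len=4
Fragment 4: offset=16 len=2
Gaps: 5-7 12-15

Answer: 5-7 12-15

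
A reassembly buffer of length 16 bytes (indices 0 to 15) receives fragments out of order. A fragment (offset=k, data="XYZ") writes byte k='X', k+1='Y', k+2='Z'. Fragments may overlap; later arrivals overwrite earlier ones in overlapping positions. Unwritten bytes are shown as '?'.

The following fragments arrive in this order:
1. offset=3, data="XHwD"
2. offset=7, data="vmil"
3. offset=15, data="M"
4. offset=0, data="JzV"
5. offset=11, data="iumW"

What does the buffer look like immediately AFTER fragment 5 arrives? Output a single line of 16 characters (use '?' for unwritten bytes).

Answer: JzVXHwDvmiliumWM

Derivation:
Fragment 1: offset=3 data="XHwD" -> buffer=???XHwD?????????
Fragment 2: offset=7 data="vmil" -> buffer=???XHwDvmil?????
Fragment 3: offset=15 data="M" -> buffer=???XHwDvmil????M
Fragment 4: offset=0 data="JzV" -> buffer=JzVXHwDvmil????M
Fragment 5: offset=11 data="iumW" -> buffer=JzVXHwDvmiliumWM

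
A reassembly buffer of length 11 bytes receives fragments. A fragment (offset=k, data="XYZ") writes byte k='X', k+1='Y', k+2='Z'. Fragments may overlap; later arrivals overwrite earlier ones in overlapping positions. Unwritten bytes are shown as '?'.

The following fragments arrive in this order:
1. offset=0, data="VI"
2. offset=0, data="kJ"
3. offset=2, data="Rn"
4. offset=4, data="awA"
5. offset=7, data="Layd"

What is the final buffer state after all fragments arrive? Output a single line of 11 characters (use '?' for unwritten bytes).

Fragment 1: offset=0 data="VI" -> buffer=VI?????????
Fragment 2: offset=0 data="kJ" -> buffer=kJ?????????
Fragment 3: offset=2 data="Rn" -> buffer=kJRn???????
Fragment 4: offset=4 data="awA" -> buffer=kJRnawA????
Fragment 5: offset=7 data="Layd" -> buffer=kJRnawALayd

Answer: kJRnawALayd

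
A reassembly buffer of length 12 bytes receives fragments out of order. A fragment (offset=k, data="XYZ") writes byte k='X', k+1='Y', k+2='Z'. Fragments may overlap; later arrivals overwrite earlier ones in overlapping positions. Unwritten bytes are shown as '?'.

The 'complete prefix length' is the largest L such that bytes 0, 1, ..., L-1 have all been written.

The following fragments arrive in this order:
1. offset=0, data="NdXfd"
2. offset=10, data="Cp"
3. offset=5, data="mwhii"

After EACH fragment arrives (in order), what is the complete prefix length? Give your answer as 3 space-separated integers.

Fragment 1: offset=0 data="NdXfd" -> buffer=NdXfd??????? -> prefix_len=5
Fragment 2: offset=10 data="Cp" -> buffer=NdXfd?????Cp -> prefix_len=5
Fragment 3: offset=5 data="mwhii" -> buffer=NdXfdmwhiiCp -> prefix_len=12

Answer: 5 5 12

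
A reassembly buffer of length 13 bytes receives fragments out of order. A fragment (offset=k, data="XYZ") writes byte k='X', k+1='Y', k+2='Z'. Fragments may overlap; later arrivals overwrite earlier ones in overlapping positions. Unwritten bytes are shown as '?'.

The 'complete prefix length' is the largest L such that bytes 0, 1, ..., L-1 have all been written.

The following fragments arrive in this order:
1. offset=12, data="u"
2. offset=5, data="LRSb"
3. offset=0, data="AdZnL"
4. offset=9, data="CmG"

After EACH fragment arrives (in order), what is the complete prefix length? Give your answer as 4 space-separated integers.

Fragment 1: offset=12 data="u" -> buffer=????????????u -> prefix_len=0
Fragment 2: offset=5 data="LRSb" -> buffer=?????LRSb???u -> prefix_len=0
Fragment 3: offset=0 data="AdZnL" -> buffer=AdZnLLRSb???u -> prefix_len=9
Fragment 4: offset=9 data="CmG" -> buffer=AdZnLLRSbCmGu -> prefix_len=13

Answer: 0 0 9 13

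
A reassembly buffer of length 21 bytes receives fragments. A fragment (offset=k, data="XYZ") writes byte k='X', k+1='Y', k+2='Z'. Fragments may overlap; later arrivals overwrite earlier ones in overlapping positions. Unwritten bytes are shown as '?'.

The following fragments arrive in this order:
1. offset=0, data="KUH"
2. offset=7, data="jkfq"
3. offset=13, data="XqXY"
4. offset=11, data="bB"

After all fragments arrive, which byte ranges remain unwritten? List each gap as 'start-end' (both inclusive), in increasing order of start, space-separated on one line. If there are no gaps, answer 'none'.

Fragment 1: offset=0 len=3
Fragment 2: offset=7 len=4
Fragment 3: offset=13 len=4
Fragment 4: offset=11 len=2
Gaps: 3-6 17-20

Answer: 3-6 17-20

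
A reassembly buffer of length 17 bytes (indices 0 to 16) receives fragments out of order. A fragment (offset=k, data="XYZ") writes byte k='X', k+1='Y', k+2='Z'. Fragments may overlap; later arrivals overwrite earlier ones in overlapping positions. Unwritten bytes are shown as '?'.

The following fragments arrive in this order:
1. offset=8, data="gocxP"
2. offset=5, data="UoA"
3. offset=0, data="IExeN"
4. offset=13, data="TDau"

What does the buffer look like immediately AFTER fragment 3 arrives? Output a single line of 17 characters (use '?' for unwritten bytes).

Answer: IExeNUoAgocxP????

Derivation:
Fragment 1: offset=8 data="gocxP" -> buffer=????????gocxP????
Fragment 2: offset=5 data="UoA" -> buffer=?????UoAgocxP????
Fragment 3: offset=0 data="IExeN" -> buffer=IExeNUoAgocxP????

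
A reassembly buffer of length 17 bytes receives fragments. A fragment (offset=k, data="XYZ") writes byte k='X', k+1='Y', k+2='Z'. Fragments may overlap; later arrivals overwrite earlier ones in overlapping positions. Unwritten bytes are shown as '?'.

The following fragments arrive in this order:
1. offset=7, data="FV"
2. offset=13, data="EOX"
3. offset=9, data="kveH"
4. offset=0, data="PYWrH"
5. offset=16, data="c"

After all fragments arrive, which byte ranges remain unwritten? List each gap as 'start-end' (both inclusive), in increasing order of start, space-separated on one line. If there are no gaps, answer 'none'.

Answer: 5-6

Derivation:
Fragment 1: offset=7 len=2
Fragment 2: offset=13 len=3
Fragment 3: offset=9 len=4
Fragment 4: offset=0 len=5
Fragment 5: offset=16 len=1
Gaps: 5-6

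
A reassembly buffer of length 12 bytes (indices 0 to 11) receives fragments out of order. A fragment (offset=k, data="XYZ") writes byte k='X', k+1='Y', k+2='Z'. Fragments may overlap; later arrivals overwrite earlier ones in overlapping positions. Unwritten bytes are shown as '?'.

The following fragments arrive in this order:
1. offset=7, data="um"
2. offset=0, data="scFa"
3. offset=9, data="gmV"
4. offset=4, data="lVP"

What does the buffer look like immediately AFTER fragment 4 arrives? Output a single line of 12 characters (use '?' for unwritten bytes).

Answer: scFalVPumgmV

Derivation:
Fragment 1: offset=7 data="um" -> buffer=???????um???
Fragment 2: offset=0 data="scFa" -> buffer=scFa???um???
Fragment 3: offset=9 data="gmV" -> buffer=scFa???umgmV
Fragment 4: offset=4 data="lVP" -> buffer=scFalVPumgmV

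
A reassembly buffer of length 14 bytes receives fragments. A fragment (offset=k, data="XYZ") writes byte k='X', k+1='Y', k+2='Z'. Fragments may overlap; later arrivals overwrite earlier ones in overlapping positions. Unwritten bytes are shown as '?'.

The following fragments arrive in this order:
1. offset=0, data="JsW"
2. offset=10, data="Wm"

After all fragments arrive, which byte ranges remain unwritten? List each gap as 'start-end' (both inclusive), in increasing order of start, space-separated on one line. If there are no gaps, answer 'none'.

Answer: 3-9 12-13

Derivation:
Fragment 1: offset=0 len=3
Fragment 2: offset=10 len=2
Gaps: 3-9 12-13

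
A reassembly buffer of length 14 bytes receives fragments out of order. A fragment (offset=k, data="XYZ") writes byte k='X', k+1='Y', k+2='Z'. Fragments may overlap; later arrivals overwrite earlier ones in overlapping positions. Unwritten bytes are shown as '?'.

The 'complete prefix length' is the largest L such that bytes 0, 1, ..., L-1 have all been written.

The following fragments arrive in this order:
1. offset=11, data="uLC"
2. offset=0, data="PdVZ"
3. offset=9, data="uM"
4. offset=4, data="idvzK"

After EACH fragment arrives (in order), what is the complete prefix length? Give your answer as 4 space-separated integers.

Fragment 1: offset=11 data="uLC" -> buffer=???????????uLC -> prefix_len=0
Fragment 2: offset=0 data="PdVZ" -> buffer=PdVZ???????uLC -> prefix_len=4
Fragment 3: offset=9 data="uM" -> buffer=PdVZ?????uMuLC -> prefix_len=4
Fragment 4: offset=4 data="idvzK" -> buffer=PdVZidvzKuMuLC -> prefix_len=14

Answer: 0 4 4 14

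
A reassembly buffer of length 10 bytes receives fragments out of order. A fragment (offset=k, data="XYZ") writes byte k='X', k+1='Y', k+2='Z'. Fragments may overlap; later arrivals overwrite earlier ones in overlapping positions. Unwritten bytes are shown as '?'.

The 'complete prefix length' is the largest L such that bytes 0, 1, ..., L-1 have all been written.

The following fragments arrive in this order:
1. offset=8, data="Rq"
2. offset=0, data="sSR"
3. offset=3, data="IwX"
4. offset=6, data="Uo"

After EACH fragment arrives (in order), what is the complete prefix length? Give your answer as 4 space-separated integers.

Fragment 1: offset=8 data="Rq" -> buffer=????????Rq -> prefix_len=0
Fragment 2: offset=0 data="sSR" -> buffer=sSR?????Rq -> prefix_len=3
Fragment 3: offset=3 data="IwX" -> buffer=sSRIwX??Rq -> prefix_len=6
Fragment 4: offset=6 data="Uo" -> buffer=sSRIwXUoRq -> prefix_len=10

Answer: 0 3 6 10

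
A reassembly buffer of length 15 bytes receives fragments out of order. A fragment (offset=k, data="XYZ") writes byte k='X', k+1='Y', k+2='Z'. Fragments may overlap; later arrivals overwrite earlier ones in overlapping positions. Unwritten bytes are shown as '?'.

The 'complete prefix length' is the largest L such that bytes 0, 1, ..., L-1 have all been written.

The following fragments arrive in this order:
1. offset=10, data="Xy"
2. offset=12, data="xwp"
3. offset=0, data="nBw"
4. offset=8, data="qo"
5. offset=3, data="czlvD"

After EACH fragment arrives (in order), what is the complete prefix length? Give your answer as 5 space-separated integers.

Fragment 1: offset=10 data="Xy" -> buffer=??????????Xy??? -> prefix_len=0
Fragment 2: offset=12 data="xwp" -> buffer=??????????Xyxwp -> prefix_len=0
Fragment 3: offset=0 data="nBw" -> buffer=nBw???????Xyxwp -> prefix_len=3
Fragment 4: offset=8 data="qo" -> buffer=nBw?????qoXyxwp -> prefix_len=3
Fragment 5: offset=3 data="czlvD" -> buffer=nBwczlvDqoXyxwp -> prefix_len=15

Answer: 0 0 3 3 15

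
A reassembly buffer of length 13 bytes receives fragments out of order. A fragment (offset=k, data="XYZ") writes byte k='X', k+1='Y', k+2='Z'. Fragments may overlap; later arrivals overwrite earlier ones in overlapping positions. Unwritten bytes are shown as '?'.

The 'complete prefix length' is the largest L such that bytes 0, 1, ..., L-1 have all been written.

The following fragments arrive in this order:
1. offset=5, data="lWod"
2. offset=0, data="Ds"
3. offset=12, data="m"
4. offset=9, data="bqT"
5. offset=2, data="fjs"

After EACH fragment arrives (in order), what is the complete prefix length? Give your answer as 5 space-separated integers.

Fragment 1: offset=5 data="lWod" -> buffer=?????lWod???? -> prefix_len=0
Fragment 2: offset=0 data="Ds" -> buffer=Ds???lWod???? -> prefix_len=2
Fragment 3: offset=12 data="m" -> buffer=Ds???lWod???m -> prefix_len=2
Fragment 4: offset=9 data="bqT" -> buffer=Ds???lWodbqTm -> prefix_len=2
Fragment 5: offset=2 data="fjs" -> buffer=DsfjslWodbqTm -> prefix_len=13

Answer: 0 2 2 2 13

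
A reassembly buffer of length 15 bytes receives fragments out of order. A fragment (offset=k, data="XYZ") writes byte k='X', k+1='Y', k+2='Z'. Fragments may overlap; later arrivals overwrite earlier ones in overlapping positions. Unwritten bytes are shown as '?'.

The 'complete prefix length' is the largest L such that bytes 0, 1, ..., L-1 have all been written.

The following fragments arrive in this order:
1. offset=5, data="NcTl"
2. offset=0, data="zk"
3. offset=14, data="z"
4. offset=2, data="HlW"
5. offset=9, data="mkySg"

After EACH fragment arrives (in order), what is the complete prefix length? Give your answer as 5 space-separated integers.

Fragment 1: offset=5 data="NcTl" -> buffer=?????NcTl?????? -> prefix_len=0
Fragment 2: offset=0 data="zk" -> buffer=zk???NcTl?????? -> prefix_len=2
Fragment 3: offset=14 data="z" -> buffer=zk???NcTl?????z -> prefix_len=2
Fragment 4: offset=2 data="HlW" -> buffer=zkHlWNcTl?????z -> prefix_len=9
Fragment 5: offset=9 data="mkySg" -> buffer=zkHlWNcTlmkySgz -> prefix_len=15

Answer: 0 2 2 9 15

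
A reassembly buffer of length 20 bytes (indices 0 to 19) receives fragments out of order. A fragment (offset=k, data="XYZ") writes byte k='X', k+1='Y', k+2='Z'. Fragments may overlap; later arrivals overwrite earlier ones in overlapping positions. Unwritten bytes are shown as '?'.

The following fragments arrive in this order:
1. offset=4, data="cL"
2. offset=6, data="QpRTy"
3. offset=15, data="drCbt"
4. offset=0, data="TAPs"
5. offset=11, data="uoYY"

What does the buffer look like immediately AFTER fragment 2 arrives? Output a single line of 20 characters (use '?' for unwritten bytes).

Answer: ????cLQpRTy?????????

Derivation:
Fragment 1: offset=4 data="cL" -> buffer=????cL??????????????
Fragment 2: offset=6 data="QpRTy" -> buffer=????cLQpRTy?????????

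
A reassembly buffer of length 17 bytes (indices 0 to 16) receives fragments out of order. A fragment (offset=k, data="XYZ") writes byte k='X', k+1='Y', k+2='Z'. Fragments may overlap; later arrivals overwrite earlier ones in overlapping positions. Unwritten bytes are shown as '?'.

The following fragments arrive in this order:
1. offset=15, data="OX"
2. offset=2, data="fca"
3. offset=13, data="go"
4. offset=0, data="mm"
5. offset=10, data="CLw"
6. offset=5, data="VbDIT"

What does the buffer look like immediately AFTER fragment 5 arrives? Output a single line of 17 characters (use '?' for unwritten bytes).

Fragment 1: offset=15 data="OX" -> buffer=???????????????OX
Fragment 2: offset=2 data="fca" -> buffer=??fca??????????OX
Fragment 3: offset=13 data="go" -> buffer=??fca????????goOX
Fragment 4: offset=0 data="mm" -> buffer=mmfca????????goOX
Fragment 5: offset=10 data="CLw" -> buffer=mmfca?????CLwgoOX

Answer: mmfca?????CLwgoOX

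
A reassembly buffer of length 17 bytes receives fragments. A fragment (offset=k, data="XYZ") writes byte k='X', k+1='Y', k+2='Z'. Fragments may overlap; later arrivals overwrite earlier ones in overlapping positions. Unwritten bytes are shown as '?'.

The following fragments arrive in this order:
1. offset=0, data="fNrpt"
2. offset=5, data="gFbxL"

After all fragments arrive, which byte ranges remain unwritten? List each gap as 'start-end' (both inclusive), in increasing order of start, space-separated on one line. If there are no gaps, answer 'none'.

Fragment 1: offset=0 len=5
Fragment 2: offset=5 len=5
Gaps: 10-16

Answer: 10-16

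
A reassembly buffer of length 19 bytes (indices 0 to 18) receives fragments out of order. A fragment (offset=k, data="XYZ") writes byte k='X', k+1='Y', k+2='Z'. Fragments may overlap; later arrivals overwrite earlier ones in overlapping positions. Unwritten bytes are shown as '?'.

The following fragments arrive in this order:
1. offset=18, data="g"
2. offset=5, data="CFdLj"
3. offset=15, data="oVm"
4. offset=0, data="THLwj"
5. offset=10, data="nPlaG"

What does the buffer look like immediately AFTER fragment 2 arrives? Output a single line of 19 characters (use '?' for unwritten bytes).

Answer: ?????CFdLj????????g

Derivation:
Fragment 1: offset=18 data="g" -> buffer=??????????????????g
Fragment 2: offset=5 data="CFdLj" -> buffer=?????CFdLj????????g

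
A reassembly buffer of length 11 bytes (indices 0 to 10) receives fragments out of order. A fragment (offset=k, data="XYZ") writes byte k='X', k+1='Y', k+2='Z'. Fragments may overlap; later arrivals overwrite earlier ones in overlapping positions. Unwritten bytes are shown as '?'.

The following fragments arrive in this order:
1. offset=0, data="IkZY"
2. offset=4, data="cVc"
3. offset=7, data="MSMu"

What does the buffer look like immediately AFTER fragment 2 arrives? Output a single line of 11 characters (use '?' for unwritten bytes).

Answer: IkZYcVc????

Derivation:
Fragment 1: offset=0 data="IkZY" -> buffer=IkZY???????
Fragment 2: offset=4 data="cVc" -> buffer=IkZYcVc????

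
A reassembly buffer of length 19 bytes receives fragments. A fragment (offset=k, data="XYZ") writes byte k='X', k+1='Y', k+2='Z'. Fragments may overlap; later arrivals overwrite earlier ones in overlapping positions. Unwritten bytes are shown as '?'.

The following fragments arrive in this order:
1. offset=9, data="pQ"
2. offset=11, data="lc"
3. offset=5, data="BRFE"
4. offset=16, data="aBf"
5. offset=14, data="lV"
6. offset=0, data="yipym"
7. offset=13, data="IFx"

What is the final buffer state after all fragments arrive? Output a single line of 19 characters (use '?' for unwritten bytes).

Answer: yipymBRFEpQlcIFxaBf

Derivation:
Fragment 1: offset=9 data="pQ" -> buffer=?????????pQ????????
Fragment 2: offset=11 data="lc" -> buffer=?????????pQlc??????
Fragment 3: offset=5 data="BRFE" -> buffer=?????BRFEpQlc??????
Fragment 4: offset=16 data="aBf" -> buffer=?????BRFEpQlc???aBf
Fragment 5: offset=14 data="lV" -> buffer=?????BRFEpQlc?lVaBf
Fragment 6: offset=0 data="yipym" -> buffer=yipymBRFEpQlc?lVaBf
Fragment 7: offset=13 data="IFx" -> buffer=yipymBRFEpQlcIFxaBf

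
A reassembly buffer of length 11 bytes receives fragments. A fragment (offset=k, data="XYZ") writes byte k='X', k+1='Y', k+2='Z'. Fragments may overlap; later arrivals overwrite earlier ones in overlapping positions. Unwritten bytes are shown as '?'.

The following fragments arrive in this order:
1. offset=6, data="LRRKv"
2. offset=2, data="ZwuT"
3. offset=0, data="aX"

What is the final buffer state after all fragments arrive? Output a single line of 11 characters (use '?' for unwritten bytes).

Answer: aXZwuTLRRKv

Derivation:
Fragment 1: offset=6 data="LRRKv" -> buffer=??????LRRKv
Fragment 2: offset=2 data="ZwuT" -> buffer=??ZwuTLRRKv
Fragment 3: offset=0 data="aX" -> buffer=aXZwuTLRRKv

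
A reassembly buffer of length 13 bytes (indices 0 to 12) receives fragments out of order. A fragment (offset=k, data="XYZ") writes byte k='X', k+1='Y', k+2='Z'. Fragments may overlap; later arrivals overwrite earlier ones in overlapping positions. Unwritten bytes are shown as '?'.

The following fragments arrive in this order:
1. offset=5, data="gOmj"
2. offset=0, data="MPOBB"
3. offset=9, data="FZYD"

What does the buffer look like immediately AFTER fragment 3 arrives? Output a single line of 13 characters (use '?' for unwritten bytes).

Answer: MPOBBgOmjFZYD

Derivation:
Fragment 1: offset=5 data="gOmj" -> buffer=?????gOmj????
Fragment 2: offset=0 data="MPOBB" -> buffer=MPOBBgOmj????
Fragment 3: offset=9 data="FZYD" -> buffer=MPOBBgOmjFZYD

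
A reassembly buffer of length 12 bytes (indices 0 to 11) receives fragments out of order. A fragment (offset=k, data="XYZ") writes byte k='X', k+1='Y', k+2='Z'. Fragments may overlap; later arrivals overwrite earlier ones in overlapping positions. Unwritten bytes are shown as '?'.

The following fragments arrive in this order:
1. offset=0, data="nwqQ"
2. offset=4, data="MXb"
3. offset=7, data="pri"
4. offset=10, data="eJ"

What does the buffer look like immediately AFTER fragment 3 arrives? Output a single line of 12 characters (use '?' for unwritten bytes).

Answer: nwqQMXbpri??

Derivation:
Fragment 1: offset=0 data="nwqQ" -> buffer=nwqQ????????
Fragment 2: offset=4 data="MXb" -> buffer=nwqQMXb?????
Fragment 3: offset=7 data="pri" -> buffer=nwqQMXbpri??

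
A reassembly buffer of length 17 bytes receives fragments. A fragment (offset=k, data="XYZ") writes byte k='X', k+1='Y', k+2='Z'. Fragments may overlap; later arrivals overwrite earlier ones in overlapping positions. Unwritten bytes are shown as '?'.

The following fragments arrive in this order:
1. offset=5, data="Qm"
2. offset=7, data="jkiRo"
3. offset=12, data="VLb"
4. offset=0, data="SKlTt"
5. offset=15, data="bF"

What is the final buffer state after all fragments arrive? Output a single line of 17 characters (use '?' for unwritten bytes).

Answer: SKlTtQmjkiRoVLbbF

Derivation:
Fragment 1: offset=5 data="Qm" -> buffer=?????Qm??????????
Fragment 2: offset=7 data="jkiRo" -> buffer=?????QmjkiRo?????
Fragment 3: offset=12 data="VLb" -> buffer=?????QmjkiRoVLb??
Fragment 4: offset=0 data="SKlTt" -> buffer=SKlTtQmjkiRoVLb??
Fragment 5: offset=15 data="bF" -> buffer=SKlTtQmjkiRoVLbbF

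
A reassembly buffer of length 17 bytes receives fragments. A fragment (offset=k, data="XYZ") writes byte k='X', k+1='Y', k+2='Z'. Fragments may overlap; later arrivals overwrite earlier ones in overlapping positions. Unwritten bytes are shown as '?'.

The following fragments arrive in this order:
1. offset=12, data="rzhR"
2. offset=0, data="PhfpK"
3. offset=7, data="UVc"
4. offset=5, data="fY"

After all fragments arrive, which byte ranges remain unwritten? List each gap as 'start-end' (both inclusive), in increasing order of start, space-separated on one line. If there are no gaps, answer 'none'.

Answer: 10-11 16-16

Derivation:
Fragment 1: offset=12 len=4
Fragment 2: offset=0 len=5
Fragment 3: offset=7 len=3
Fragment 4: offset=5 len=2
Gaps: 10-11 16-16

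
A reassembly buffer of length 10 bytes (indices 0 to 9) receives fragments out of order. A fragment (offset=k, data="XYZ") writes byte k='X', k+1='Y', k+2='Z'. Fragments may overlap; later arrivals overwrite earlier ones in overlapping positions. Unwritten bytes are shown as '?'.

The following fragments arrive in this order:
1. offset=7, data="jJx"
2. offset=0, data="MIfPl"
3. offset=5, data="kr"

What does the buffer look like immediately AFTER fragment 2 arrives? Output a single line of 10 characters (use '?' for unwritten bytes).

Answer: MIfPl??jJx

Derivation:
Fragment 1: offset=7 data="jJx" -> buffer=???????jJx
Fragment 2: offset=0 data="MIfPl" -> buffer=MIfPl??jJx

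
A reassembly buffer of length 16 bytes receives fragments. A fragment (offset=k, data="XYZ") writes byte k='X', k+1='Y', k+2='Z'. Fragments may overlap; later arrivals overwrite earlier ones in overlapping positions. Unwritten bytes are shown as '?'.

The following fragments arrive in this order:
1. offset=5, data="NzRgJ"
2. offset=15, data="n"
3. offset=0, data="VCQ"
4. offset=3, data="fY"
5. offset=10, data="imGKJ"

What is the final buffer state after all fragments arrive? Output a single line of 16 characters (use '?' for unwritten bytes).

Fragment 1: offset=5 data="NzRgJ" -> buffer=?????NzRgJ??????
Fragment 2: offset=15 data="n" -> buffer=?????NzRgJ?????n
Fragment 3: offset=0 data="VCQ" -> buffer=VCQ??NzRgJ?????n
Fragment 4: offset=3 data="fY" -> buffer=VCQfYNzRgJ?????n
Fragment 5: offset=10 data="imGKJ" -> buffer=VCQfYNzRgJimGKJn

Answer: VCQfYNzRgJimGKJn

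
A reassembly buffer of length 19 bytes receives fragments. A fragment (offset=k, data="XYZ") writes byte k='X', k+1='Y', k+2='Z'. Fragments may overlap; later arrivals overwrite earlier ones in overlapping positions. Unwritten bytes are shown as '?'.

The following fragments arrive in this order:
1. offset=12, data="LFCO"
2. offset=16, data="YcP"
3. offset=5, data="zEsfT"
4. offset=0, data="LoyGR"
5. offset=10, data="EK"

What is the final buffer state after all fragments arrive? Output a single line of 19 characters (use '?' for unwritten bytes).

Answer: LoyGRzEsfTEKLFCOYcP

Derivation:
Fragment 1: offset=12 data="LFCO" -> buffer=????????????LFCO???
Fragment 2: offset=16 data="YcP" -> buffer=????????????LFCOYcP
Fragment 3: offset=5 data="zEsfT" -> buffer=?????zEsfT??LFCOYcP
Fragment 4: offset=0 data="LoyGR" -> buffer=LoyGRzEsfT??LFCOYcP
Fragment 5: offset=10 data="EK" -> buffer=LoyGRzEsfTEKLFCOYcP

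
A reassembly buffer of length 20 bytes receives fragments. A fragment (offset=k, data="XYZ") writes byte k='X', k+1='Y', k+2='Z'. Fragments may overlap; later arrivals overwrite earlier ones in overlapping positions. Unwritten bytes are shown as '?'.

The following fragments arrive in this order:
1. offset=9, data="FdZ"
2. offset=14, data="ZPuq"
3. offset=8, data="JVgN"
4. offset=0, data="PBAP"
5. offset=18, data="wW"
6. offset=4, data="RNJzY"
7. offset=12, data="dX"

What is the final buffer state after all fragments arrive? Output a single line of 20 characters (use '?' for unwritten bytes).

Answer: PBAPRNJzYVgNdXZPuqwW

Derivation:
Fragment 1: offset=9 data="FdZ" -> buffer=?????????FdZ????????
Fragment 2: offset=14 data="ZPuq" -> buffer=?????????FdZ??ZPuq??
Fragment 3: offset=8 data="JVgN" -> buffer=????????JVgN??ZPuq??
Fragment 4: offset=0 data="PBAP" -> buffer=PBAP????JVgN??ZPuq??
Fragment 5: offset=18 data="wW" -> buffer=PBAP????JVgN??ZPuqwW
Fragment 6: offset=4 data="RNJzY" -> buffer=PBAPRNJzYVgN??ZPuqwW
Fragment 7: offset=12 data="dX" -> buffer=PBAPRNJzYVgNdXZPuqwW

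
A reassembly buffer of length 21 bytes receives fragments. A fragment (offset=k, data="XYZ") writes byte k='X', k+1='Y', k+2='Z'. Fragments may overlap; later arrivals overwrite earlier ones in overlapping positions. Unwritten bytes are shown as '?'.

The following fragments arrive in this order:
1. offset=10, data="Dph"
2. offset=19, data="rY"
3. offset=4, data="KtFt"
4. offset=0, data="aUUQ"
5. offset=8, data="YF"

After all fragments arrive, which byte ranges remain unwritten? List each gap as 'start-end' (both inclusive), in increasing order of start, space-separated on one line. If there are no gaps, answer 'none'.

Fragment 1: offset=10 len=3
Fragment 2: offset=19 len=2
Fragment 3: offset=4 len=4
Fragment 4: offset=0 len=4
Fragment 5: offset=8 len=2
Gaps: 13-18

Answer: 13-18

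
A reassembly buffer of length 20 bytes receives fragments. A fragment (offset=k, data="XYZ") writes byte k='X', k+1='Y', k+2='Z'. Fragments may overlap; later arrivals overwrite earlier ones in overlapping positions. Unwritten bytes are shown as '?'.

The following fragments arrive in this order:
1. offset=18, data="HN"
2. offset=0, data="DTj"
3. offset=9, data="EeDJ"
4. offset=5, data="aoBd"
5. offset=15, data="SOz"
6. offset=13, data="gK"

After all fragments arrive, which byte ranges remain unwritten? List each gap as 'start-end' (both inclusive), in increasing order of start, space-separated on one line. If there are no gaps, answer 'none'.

Answer: 3-4

Derivation:
Fragment 1: offset=18 len=2
Fragment 2: offset=0 len=3
Fragment 3: offset=9 len=4
Fragment 4: offset=5 len=4
Fragment 5: offset=15 len=3
Fragment 6: offset=13 len=2
Gaps: 3-4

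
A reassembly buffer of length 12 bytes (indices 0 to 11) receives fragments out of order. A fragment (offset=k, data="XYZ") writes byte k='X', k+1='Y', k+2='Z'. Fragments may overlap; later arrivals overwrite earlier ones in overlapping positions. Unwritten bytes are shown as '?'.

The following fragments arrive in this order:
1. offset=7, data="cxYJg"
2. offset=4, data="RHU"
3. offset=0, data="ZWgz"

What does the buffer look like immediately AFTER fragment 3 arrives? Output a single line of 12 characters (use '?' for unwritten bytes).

Fragment 1: offset=7 data="cxYJg" -> buffer=???????cxYJg
Fragment 2: offset=4 data="RHU" -> buffer=????RHUcxYJg
Fragment 3: offset=0 data="ZWgz" -> buffer=ZWgzRHUcxYJg

Answer: ZWgzRHUcxYJg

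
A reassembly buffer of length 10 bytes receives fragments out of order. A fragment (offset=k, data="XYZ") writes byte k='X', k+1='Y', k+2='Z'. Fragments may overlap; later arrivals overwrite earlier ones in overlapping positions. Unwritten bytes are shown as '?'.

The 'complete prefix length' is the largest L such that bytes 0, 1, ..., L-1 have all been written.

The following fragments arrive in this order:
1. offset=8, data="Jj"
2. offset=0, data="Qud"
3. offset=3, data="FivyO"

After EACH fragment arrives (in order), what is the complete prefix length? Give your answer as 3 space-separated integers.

Fragment 1: offset=8 data="Jj" -> buffer=????????Jj -> prefix_len=0
Fragment 2: offset=0 data="Qud" -> buffer=Qud?????Jj -> prefix_len=3
Fragment 3: offset=3 data="FivyO" -> buffer=QudFivyOJj -> prefix_len=10

Answer: 0 3 10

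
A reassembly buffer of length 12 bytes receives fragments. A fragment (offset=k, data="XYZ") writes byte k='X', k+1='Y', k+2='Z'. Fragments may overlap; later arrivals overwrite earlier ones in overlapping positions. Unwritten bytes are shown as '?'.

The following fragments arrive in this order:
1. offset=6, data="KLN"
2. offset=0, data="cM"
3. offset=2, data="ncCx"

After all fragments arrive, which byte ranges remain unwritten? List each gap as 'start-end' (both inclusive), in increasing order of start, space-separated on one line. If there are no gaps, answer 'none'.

Answer: 9-11

Derivation:
Fragment 1: offset=6 len=3
Fragment 2: offset=0 len=2
Fragment 3: offset=2 len=4
Gaps: 9-11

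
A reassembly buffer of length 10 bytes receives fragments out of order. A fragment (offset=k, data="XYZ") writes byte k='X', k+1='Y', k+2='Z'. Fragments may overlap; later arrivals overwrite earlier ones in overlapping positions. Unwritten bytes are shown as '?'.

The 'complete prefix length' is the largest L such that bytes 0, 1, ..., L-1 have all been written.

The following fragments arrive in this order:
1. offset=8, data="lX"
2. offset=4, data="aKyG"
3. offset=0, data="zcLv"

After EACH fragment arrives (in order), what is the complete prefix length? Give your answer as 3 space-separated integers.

Answer: 0 0 10

Derivation:
Fragment 1: offset=8 data="lX" -> buffer=????????lX -> prefix_len=0
Fragment 2: offset=4 data="aKyG" -> buffer=????aKyGlX -> prefix_len=0
Fragment 3: offset=0 data="zcLv" -> buffer=zcLvaKyGlX -> prefix_len=10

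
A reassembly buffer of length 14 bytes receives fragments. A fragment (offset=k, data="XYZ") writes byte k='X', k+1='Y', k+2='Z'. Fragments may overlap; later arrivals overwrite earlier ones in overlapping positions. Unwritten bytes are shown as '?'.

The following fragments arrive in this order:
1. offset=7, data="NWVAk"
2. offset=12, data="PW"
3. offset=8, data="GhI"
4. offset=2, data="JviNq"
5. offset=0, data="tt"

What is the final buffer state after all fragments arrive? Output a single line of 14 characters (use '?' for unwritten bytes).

Answer: ttJviNqNGhIkPW

Derivation:
Fragment 1: offset=7 data="NWVAk" -> buffer=???????NWVAk??
Fragment 2: offset=12 data="PW" -> buffer=???????NWVAkPW
Fragment 3: offset=8 data="GhI" -> buffer=???????NGhIkPW
Fragment 4: offset=2 data="JviNq" -> buffer=??JviNqNGhIkPW
Fragment 5: offset=0 data="tt" -> buffer=ttJviNqNGhIkPW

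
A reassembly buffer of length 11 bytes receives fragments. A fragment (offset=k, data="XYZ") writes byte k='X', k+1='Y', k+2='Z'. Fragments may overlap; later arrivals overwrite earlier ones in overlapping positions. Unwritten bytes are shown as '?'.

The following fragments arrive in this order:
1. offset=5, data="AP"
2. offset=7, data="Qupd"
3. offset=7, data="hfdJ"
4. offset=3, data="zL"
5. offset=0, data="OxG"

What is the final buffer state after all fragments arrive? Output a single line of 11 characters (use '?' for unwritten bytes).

Answer: OxGzLAPhfdJ

Derivation:
Fragment 1: offset=5 data="AP" -> buffer=?????AP????
Fragment 2: offset=7 data="Qupd" -> buffer=?????APQupd
Fragment 3: offset=7 data="hfdJ" -> buffer=?????APhfdJ
Fragment 4: offset=3 data="zL" -> buffer=???zLAPhfdJ
Fragment 5: offset=0 data="OxG" -> buffer=OxGzLAPhfdJ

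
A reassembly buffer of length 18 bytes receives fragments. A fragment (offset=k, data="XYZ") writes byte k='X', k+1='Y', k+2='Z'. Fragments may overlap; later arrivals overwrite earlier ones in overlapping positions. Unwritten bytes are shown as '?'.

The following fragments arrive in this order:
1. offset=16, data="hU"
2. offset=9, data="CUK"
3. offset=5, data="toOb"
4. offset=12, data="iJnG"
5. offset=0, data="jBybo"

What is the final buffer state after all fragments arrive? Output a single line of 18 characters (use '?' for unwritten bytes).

Answer: jBybotoObCUKiJnGhU

Derivation:
Fragment 1: offset=16 data="hU" -> buffer=????????????????hU
Fragment 2: offset=9 data="CUK" -> buffer=?????????CUK????hU
Fragment 3: offset=5 data="toOb" -> buffer=?????toObCUK????hU
Fragment 4: offset=12 data="iJnG" -> buffer=?????toObCUKiJnGhU
Fragment 5: offset=0 data="jBybo" -> buffer=jBybotoObCUKiJnGhU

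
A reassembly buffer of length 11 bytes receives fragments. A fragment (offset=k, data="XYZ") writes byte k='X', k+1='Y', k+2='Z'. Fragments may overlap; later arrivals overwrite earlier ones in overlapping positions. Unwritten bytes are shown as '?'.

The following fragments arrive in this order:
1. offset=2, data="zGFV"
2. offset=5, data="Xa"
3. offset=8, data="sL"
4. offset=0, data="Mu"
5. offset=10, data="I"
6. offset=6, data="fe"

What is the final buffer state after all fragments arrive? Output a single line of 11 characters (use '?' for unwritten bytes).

Answer: MuzGFXfesLI

Derivation:
Fragment 1: offset=2 data="zGFV" -> buffer=??zGFV?????
Fragment 2: offset=5 data="Xa" -> buffer=??zGFXa????
Fragment 3: offset=8 data="sL" -> buffer=??zGFXa?sL?
Fragment 4: offset=0 data="Mu" -> buffer=MuzGFXa?sL?
Fragment 5: offset=10 data="I" -> buffer=MuzGFXa?sLI
Fragment 6: offset=6 data="fe" -> buffer=MuzGFXfesLI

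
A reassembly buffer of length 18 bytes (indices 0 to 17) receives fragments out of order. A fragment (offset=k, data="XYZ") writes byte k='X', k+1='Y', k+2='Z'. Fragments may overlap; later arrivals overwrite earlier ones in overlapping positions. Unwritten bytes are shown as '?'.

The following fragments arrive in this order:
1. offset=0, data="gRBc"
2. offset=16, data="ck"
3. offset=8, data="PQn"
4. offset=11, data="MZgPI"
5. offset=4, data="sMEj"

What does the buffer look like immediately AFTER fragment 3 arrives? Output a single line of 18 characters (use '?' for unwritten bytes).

Answer: gRBc????PQn?????ck

Derivation:
Fragment 1: offset=0 data="gRBc" -> buffer=gRBc??????????????
Fragment 2: offset=16 data="ck" -> buffer=gRBc????????????ck
Fragment 3: offset=8 data="PQn" -> buffer=gRBc????PQn?????ck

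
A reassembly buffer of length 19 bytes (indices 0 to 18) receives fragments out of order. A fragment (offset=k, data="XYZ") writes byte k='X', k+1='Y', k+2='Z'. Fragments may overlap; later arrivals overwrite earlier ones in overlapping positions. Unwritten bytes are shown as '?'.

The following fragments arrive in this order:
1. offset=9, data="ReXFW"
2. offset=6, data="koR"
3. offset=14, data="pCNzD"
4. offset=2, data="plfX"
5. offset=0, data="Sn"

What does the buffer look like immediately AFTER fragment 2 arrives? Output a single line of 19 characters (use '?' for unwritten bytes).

Fragment 1: offset=9 data="ReXFW" -> buffer=?????????ReXFW?????
Fragment 2: offset=6 data="koR" -> buffer=??????koRReXFW?????

Answer: ??????koRReXFW?????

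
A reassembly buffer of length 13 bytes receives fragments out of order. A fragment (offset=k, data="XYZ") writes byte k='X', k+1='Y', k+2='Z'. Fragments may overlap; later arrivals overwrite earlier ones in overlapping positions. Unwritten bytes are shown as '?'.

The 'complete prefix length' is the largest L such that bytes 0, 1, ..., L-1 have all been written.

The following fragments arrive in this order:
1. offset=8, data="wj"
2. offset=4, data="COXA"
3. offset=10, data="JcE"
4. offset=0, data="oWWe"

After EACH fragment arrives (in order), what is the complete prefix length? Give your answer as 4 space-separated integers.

Fragment 1: offset=8 data="wj" -> buffer=????????wj??? -> prefix_len=0
Fragment 2: offset=4 data="COXA" -> buffer=????COXAwj??? -> prefix_len=0
Fragment 3: offset=10 data="JcE" -> buffer=????COXAwjJcE -> prefix_len=0
Fragment 4: offset=0 data="oWWe" -> buffer=oWWeCOXAwjJcE -> prefix_len=13

Answer: 0 0 0 13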